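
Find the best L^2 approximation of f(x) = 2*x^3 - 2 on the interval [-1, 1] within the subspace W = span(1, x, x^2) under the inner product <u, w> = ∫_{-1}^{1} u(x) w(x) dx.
g(x) = 6*x/5 - 2

The best approximation g ∈ W is the orthogonal projection of f onto W. Writing g = a_0 + a_1 x + a_2 x^2, the coefficients solve the normal equations G · a = b where
  G_{ij} = <φ_i, φ_j> and b_i = <f, φ_i>, with φ_0 = 1, φ_1 = x, φ_2 = x^2.
G =
  [2, 0, 2/3]
  [0, 2/3, 0]
  [2/3, 0, 2/5],
b = (-4, 4/5, -4/3).
Solving gives a_0 = -2, a_1 = 6/5, a_2 = 0, so
  g(x) = 6*x/5 - 2.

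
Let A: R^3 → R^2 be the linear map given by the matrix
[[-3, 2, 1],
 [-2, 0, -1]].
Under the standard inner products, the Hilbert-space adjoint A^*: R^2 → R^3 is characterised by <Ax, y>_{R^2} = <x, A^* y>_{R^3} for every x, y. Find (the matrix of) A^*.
A^* = A^T =
[[-3, -2],
 [2, 0],
 [1, -1]]

For real matrices with standard dot products, the defining identity <Ax, y> = <x, A^* y> gives (Ax)^T y = x^T (A^*) y, i.e. x^T A^T y = x^T (A^*) y. Since this holds for all x, y, we must have A^* = A^T. Therefore
A^* =
[[-3, -2],
 [2, 0],
 [1, -1]].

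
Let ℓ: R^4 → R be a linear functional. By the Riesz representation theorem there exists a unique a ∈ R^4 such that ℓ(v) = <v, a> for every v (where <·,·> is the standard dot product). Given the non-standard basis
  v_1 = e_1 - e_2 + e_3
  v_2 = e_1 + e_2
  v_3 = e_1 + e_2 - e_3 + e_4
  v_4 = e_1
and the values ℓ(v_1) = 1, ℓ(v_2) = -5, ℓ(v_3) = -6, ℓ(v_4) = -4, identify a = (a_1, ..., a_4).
a = (-4, -1, 4, 3)

Write a = (a_1, ..., a_4) in the standard basis. For each basis vector v_i, ℓ(v_i) = <v_i, a> is a linear equation in the a_j's. Collect the n equations into a matrix system V a = ℓ, where row i of V is v_i (expressed in the standard basis). Since V is invertible (lower-triangular with 1s on the diagonal, up to permutation), solve by back-substitution:
  V =
[[1, -1, 1, 0],
 [1, 1, 0, 0],
 [1, 1, -1, 1],
 [1, 0, 0, 0]]
  V a = (1, -5, -6, -4)
Solving gives a = (-4, -1, 4, 3).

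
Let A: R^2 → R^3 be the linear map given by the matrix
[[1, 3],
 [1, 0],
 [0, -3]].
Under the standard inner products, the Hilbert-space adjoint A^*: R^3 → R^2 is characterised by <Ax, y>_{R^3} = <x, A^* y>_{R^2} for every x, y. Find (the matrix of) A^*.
A^* = A^T =
[[1, 1, 0],
 [3, 0, -3]]

For real matrices with standard dot products, the defining identity <Ax, y> = <x, A^* y> gives (Ax)^T y = x^T (A^*) y, i.e. x^T A^T y = x^T (A^*) y. Since this holds for all x, y, we must have A^* = A^T. Therefore
A^* =
[[1, 1, 0],
 [3, 0, -3]].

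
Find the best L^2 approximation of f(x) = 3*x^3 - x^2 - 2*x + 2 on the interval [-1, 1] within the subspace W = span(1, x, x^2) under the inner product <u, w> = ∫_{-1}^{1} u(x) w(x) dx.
g(x) = -x^2 - x/5 + 2

The best approximation g ∈ W is the orthogonal projection of f onto W. Writing g = a_0 + a_1 x + a_2 x^2, the coefficients solve the normal equations G · a = b where
  G_{ij} = <φ_i, φ_j> and b_i = <f, φ_i>, with φ_0 = 1, φ_1 = x, φ_2 = x^2.
G =
  [2, 0, 2/3]
  [0, 2/3, 0]
  [2/3, 0, 2/5],
b = (10/3, -2/15, 14/15).
Solving gives a_0 = 2, a_1 = -1/5, a_2 = -1, so
  g(x) = -x^2 - x/5 + 2.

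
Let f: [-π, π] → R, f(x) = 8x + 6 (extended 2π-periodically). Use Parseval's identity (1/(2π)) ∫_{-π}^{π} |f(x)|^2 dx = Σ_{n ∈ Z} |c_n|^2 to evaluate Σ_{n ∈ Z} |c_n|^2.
Σ |c_n|^2 = 64π^2/3 + 36

Expand and integrate term by term over [-π, π]:
  ∫ (8x)^2 dx = 64·(2π^3/3); ∫ 2·8·(6)·x dx = 0 (odd integrand); ∫ 6^2 dx = 36·2π.
So (1/(2π)) ∫_{-π}^{π} (8x + 6)^2 dx = 64π^2/3 + 36 = 64π^2/3 + 36.
Parseval ⇒ Σ |c_n|^2 = 64π^2/3 + 36.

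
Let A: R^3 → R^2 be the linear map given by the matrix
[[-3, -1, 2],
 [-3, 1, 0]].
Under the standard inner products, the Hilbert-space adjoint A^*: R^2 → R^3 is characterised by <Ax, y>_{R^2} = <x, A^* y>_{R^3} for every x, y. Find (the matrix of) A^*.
A^* = A^T =
[[-3, -3],
 [-1, 1],
 [2, 0]]

For real matrices with standard dot products, the defining identity <Ax, y> = <x, A^* y> gives (Ax)^T y = x^T (A^*) y, i.e. x^T A^T y = x^T (A^*) y. Since this holds for all x, y, we must have A^* = A^T. Therefore
A^* =
[[-3, -3],
 [-1, 1],
 [2, 0]].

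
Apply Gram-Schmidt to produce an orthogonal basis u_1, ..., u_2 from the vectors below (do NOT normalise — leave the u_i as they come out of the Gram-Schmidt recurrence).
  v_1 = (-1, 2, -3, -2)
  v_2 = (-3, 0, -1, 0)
Orthogonal basis:
  u_1 = (-1, 2, -3, -2)
  u_2 = (-8/3, -2/3, 0, 2/3)

Apply the Gram-Schmidt recurrence
  u_1 = v_1
  u_i = v_i − Σ_{j<i} ((v_i · u_j) / (u_j · u_j)) · u_j.

Step by step this gives:
  u_1 = (-1, 2, -3, -2)
  u_2 = (-8/3, -2/3, 0, 2/3)

Orthogonality check:
  u_2 · u_1 = 0 (should be 0)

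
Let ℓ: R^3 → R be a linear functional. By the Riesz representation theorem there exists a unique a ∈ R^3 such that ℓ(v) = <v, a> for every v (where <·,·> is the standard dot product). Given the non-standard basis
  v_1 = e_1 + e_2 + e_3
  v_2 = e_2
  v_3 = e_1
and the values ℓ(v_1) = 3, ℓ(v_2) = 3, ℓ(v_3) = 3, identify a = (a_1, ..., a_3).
a = (3, 3, -3)

Write a = (a_1, ..., a_3) in the standard basis. For each basis vector v_i, ℓ(v_i) = <v_i, a> is a linear equation in the a_j's. Collect the n equations into a matrix system V a = ℓ, where row i of V is v_i (expressed in the standard basis). Since V is invertible (lower-triangular with 1s on the diagonal, up to permutation), solve by back-substitution:
  V =
[[1, 1, 1],
 [0, 1, 0],
 [1, 0, 0]]
  V a = (3, 3, 3)
Solving gives a = (3, 3, -3).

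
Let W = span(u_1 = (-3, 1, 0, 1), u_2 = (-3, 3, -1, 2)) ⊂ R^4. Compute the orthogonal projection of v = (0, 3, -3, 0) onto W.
proj_W(v) = (9/19, 3, -30/19, 27/19)

Set up U = [u_1 | ... | u_2] ∈ R^(4×2). The projector onto W = col(U) is P = U (U^T U)^(-1) U^T.
Compute U^T U =
  [11, 14]
  [14, 23],
and U^T v = (3, 12).
Solve U^T U · c = U^T v for the coefficients: c = (-33/19, 30/19). The projection is proj_W(v) = U c.
Check: (v - proj_W(v)) · u_1 = 0  (should be 0).
Check: (v - proj_W(v)) · u_2 = 0  (should be 0).
Result: proj_W(v) = (9/19, 3, -30/19, 27/19).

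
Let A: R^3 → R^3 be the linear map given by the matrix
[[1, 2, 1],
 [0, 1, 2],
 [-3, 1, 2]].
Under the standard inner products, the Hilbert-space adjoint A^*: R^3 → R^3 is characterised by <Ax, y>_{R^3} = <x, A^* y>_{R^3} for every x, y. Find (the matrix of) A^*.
A^* = A^T =
[[1, 0, -3],
 [2, 1, 1],
 [1, 2, 2]]

For real matrices with standard dot products, the defining identity <Ax, y> = <x, A^* y> gives (Ax)^T y = x^T (A^*) y, i.e. x^T A^T y = x^T (A^*) y. Since this holds for all x, y, we must have A^* = A^T. Therefore
A^* =
[[1, 0, -3],
 [2, 1, 1],
 [1, 2, 2]].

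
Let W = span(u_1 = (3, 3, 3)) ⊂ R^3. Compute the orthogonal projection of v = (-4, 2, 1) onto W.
proj_W(v) = (-1/3, -1/3, -1/3)

Set up U = [u_1 | ... | u_1] ∈ R^(3×1). The projector onto W = col(U) is P = U (U^T U)^(-1) U^T.
Compute U^T U =
  [27],
and U^T v = (-3).
Solve U^T U · c = U^T v for the coefficients: c = (-1/9). The projection is proj_W(v) = U c.
Check: (v - proj_W(v)) · u_1 = 0  (should be 0).
Result: proj_W(v) = (-1/3, -1/3, -1/3).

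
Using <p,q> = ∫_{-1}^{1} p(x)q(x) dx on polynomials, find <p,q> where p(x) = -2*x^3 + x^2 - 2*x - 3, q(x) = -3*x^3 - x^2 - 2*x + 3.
<p,q> = -632/105

Expand the product: p(x)·q(x) = 6*x^6 - x^5 + 9*x^4 + 3*x^3 + 10*x^2 - 9.
∫_{-1}^{1} of each monomial x^k gives [2/(k+1) if k even, 0 if k odd]. Integrating term-by-term (or equivalently evaluating the antiderivative F(x) = 6*x^7/7 - x^6/6 + 9*x^5/5 + 3*x^4/4 + 10*x^3/3 - 9*x at the endpoints):
  F(1) − F(−1) = -1019/420 − (503/140) = -632/105.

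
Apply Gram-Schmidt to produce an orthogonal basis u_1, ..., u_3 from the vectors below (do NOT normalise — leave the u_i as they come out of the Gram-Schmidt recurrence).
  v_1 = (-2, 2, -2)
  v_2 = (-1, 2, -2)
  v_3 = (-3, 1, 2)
Orthogonal basis:
  u_1 = (-2, 2, -2)
  u_2 = (2/3, 1/3, -1/3)
  u_3 = (0, 3/2, 3/2)

Apply the Gram-Schmidt recurrence
  u_1 = v_1
  u_i = v_i − Σ_{j<i} ((v_i · u_j) / (u_j · u_j)) · u_j.

Step by step this gives:
  u_1 = (-2, 2, -2)
  u_2 = (2/3, 1/3, -1/3)
  u_3 = (0, 3/2, 3/2)

Orthogonality check:
  u_2 · u_1 = 0 (should be 0)
  u_3 · u_1 = 0 (should be 0)
  u_3 · u_2 = 0 (should be 0)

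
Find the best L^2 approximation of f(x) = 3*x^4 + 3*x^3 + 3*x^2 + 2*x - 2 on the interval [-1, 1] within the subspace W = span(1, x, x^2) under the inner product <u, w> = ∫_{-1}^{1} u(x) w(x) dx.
g(x) = 39*x^2/7 + 19*x/5 - 79/35

The best approximation g ∈ W is the orthogonal projection of f onto W. Writing g = a_0 + a_1 x + a_2 x^2, the coefficients solve the normal equations G · a = b where
  G_{ij} = <φ_i, φ_j> and b_i = <f, φ_i>, with φ_0 = 1, φ_1 = x, φ_2 = x^2.
G =
  [2, 0, 2/3]
  [0, 2/3, 0]
  [2/3, 0, 2/5],
b = (-4/5, 38/15, 76/105).
Solving gives a_0 = -79/35, a_1 = 19/5, a_2 = 39/7, so
  g(x) = 39*x^2/7 + 19*x/5 - 79/35.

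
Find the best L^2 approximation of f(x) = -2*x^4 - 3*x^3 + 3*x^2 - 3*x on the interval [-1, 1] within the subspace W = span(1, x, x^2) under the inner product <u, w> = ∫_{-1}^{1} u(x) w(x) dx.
g(x) = 9*x^2/7 - 24*x/5 + 6/35

The best approximation g ∈ W is the orthogonal projection of f onto W. Writing g = a_0 + a_1 x + a_2 x^2, the coefficients solve the normal equations G · a = b where
  G_{ij} = <φ_i, φ_j> and b_i = <f, φ_i>, with φ_0 = 1, φ_1 = x, φ_2 = x^2.
G =
  [2, 0, 2/3]
  [0, 2/3, 0]
  [2/3, 0, 2/5],
b = (6/5, -16/5, 22/35).
Solving gives a_0 = 6/35, a_1 = -24/5, a_2 = 9/7, so
  g(x) = 9*x^2/7 - 24*x/5 + 6/35.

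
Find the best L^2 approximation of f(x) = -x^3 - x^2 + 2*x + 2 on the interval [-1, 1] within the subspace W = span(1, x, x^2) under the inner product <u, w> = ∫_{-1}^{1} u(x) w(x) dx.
g(x) = -x^2 + 7*x/5 + 2

The best approximation g ∈ W is the orthogonal projection of f onto W. Writing g = a_0 + a_1 x + a_2 x^2, the coefficients solve the normal equations G · a = b where
  G_{ij} = <φ_i, φ_j> and b_i = <f, φ_i>, with φ_0 = 1, φ_1 = x, φ_2 = x^2.
G =
  [2, 0, 2/3]
  [0, 2/3, 0]
  [2/3, 0, 2/5],
b = (10/3, 14/15, 14/15).
Solving gives a_0 = 2, a_1 = 7/5, a_2 = -1, so
  g(x) = -x^2 + 7*x/5 + 2.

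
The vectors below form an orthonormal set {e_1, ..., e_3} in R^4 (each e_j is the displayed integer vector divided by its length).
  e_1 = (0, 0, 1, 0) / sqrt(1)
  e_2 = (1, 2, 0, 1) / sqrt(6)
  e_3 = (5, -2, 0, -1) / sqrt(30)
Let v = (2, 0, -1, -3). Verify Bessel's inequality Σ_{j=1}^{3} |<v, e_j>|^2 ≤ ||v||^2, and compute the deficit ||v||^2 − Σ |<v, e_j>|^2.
Σ |<v, e_j>|^2 = 34/5; ||v||^2 = 14; deficit = 36/5

Write each e_j = u_j / sqrt(<u_j, u_j>) where u_j is the displayed integer vector. Then <v, e_j> = <v, u_j> / sqrt(<u_j, u_j>), so |<v, e_j>|^2 = <v, u_j>^2 / <u_j, u_j>.
Coefficients: <v, e_1> = -1/sqrt(1), <v, e_2> = -1/sqrt(6), <v, e_3> = 13/sqrt(30).
Square and sum: Σ |<v, e_j>|^2 = 34/5.
Compute ||v||^2 = v·v = 14.
Deficit = 14 − 34/5 = 36/5 ≥ 0, confirming Bessel's inequality. (The deficit equals ||v − Σ <v,e_j> e_j||^2, the squared distance from v to span{e_j}.)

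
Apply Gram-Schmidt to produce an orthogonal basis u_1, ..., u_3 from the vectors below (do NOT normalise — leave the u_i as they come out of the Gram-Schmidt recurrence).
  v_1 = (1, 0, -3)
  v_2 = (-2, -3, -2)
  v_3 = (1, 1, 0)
Orthogonal basis:
  u_1 = (1, 0, -3)
  u_2 = (-12/5, -3, -4/5)
  u_3 = (9/154, -4/77, 3/154)

Apply the Gram-Schmidt recurrence
  u_1 = v_1
  u_i = v_i − Σ_{j<i} ((v_i · u_j) / (u_j · u_j)) · u_j.

Step by step this gives:
  u_1 = (1, 0, -3)
  u_2 = (-12/5, -3, -4/5)
  u_3 = (9/154, -4/77, 3/154)

Orthogonality check:
  u_2 · u_1 = 0 (should be 0)
  u_3 · u_1 = 0 (should be 0)
  u_3 · u_2 = 0 (should be 0)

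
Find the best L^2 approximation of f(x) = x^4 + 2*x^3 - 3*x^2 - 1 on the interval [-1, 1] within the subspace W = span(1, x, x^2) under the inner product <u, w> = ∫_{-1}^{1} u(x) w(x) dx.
g(x) = -15*x^2/7 + 6*x/5 - 38/35

The best approximation g ∈ W is the orthogonal projection of f onto W. Writing g = a_0 + a_1 x + a_2 x^2, the coefficients solve the normal equations G · a = b where
  G_{ij} = <φ_i, φ_j> and b_i = <f, φ_i>, with φ_0 = 1, φ_1 = x, φ_2 = x^2.
G =
  [2, 0, 2/3]
  [0, 2/3, 0]
  [2/3, 0, 2/5],
b = (-18/5, 4/5, -166/105).
Solving gives a_0 = -38/35, a_1 = 6/5, a_2 = -15/7, so
  g(x) = -15*x^2/7 + 6*x/5 - 38/35.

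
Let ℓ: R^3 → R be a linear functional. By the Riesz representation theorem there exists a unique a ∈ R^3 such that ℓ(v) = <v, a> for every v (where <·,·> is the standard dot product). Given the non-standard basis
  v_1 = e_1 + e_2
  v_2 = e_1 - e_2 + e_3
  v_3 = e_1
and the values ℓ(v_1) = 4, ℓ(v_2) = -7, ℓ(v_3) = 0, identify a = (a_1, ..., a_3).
a = (0, 4, -3)

Write a = (a_1, ..., a_3) in the standard basis. For each basis vector v_i, ℓ(v_i) = <v_i, a> is a linear equation in the a_j's. Collect the n equations into a matrix system V a = ℓ, where row i of V is v_i (expressed in the standard basis). Since V is invertible (lower-triangular with 1s on the diagonal, up to permutation), solve by back-substitution:
  V =
[[1, 1, 0],
 [1, -1, 1],
 [1, 0, 0]]
  V a = (4, -7, 0)
Solving gives a = (0, 4, -3).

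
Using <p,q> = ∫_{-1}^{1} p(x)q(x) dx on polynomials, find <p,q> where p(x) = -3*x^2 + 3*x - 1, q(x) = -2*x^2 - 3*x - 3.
<p,q> = 146/15

Expand the product: p(x)·q(x) = 6*x^4 + 3*x^3 + 2*x^2 - 6*x + 3.
∫_{-1}^{1} of each monomial x^k gives [2/(k+1) if k even, 0 if k odd]. Integrating term-by-term (or equivalently evaluating the antiderivative F(x) = 6*x^5/5 + 3*x^4/4 + 2*x^3/3 - 3*x^2 + 3*x at the endpoints):
  F(1) − F(−1) = 157/60 − (-427/60) = 146/15.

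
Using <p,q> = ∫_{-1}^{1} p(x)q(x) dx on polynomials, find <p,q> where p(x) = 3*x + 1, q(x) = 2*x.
<p,q> = 4

Expand the product: p(x)·q(x) = 6*x^2 + 2*x.
∫_{-1}^{1} of each monomial x^k gives [2/(k+1) if k even, 0 if k odd]. Integrating term-by-term (or equivalently evaluating the antiderivative F(x) = 2*x^3 + x^2 at the endpoints):
  F(1) − F(−1) = 3 − (-1) = 4.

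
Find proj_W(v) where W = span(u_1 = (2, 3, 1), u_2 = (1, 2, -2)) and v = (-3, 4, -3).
proj_W(v) = (29/45, 31/18, -311/90)

Set up U = [u_1 | ... | u_2] ∈ R^(3×2). The projector onto W = col(U) is P = U (U^T U)^(-1) U^T.
Compute U^T U =
  [14, 6]
  [6, 9],
and U^T v = (3, 11).
Solve U^T U · c = U^T v for the coefficients: c = (-13/30, 68/45). The projection is proj_W(v) = U c.
Check: (v - proj_W(v)) · u_1 = 0  (should be 0).
Check: (v - proj_W(v)) · u_2 = 0  (should be 0).
Result: proj_W(v) = (29/45, 31/18, -311/90).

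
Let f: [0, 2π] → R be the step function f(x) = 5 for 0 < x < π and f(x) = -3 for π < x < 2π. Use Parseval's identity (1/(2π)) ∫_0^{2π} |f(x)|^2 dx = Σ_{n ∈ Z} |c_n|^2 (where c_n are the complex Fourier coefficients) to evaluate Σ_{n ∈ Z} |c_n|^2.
Σ |c_n|^2 = 17

Parseval equates the L^2 energy of f (normalised by 1/(2π)) with the ℓ^2 sum of its Fourier coefficients: (1/(2π)) ∫_0^{2π} |f|^2 = Σ |c_n|^2.
Compute the left side: (1/(2π)) [∫_0^π 5^2 dx + ∫_π^{2π} (-3)^2 dx] = (1/(2π)) · (25π + 9π) = (25 + 9)/2 = 17.
So Σ_{n ∈ Z} |c_n|^2 = 17.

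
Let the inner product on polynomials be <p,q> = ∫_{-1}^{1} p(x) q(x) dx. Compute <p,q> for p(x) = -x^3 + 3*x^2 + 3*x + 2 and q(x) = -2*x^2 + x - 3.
<p,q> = -322/15

Expand the product: p(x)·q(x) = 2*x^5 - 7*x^4 - 10*x^2 - 7*x - 6.
∫_{-1}^{1} of each monomial x^k gives [2/(k+1) if k even, 0 if k odd]. Integrating term-by-term (or equivalently evaluating the antiderivative F(x) = x^6/3 - 7*x^5/5 - 10*x^3/3 - 7*x^2/2 - 6*x at the endpoints):
  F(1) − F(−1) = -139/10 − (227/30) = -322/15.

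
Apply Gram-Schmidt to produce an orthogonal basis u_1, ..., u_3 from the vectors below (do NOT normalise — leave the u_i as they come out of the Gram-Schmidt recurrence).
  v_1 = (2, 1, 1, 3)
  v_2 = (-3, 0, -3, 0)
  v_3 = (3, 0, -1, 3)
Orthogonal basis:
  u_1 = (2, 1, 1, 3)
  u_2 = (-9/5, 3/5, -12/5, 9/5)
  u_3 = (31/21, -22/21, -31/21, -1/7)

Apply the Gram-Schmidt recurrence
  u_1 = v_1
  u_i = v_i − Σ_{j<i} ((v_i · u_j) / (u_j · u_j)) · u_j.

Step by step this gives:
  u_1 = (2, 1, 1, 3)
  u_2 = (-9/5, 3/5, -12/5, 9/5)
  u_3 = (31/21, -22/21, -31/21, -1/7)

Orthogonality check:
  u_2 · u_1 = 0 (should be 0)
  u_3 · u_1 = 0 (should be 0)
  u_3 · u_2 = 0 (should be 0)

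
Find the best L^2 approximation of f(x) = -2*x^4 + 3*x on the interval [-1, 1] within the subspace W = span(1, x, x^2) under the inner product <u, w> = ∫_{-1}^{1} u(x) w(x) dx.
g(x) = -12*x^2/7 + 3*x + 6/35

The best approximation g ∈ W is the orthogonal projection of f onto W. Writing g = a_0 + a_1 x + a_2 x^2, the coefficients solve the normal equations G · a = b where
  G_{ij} = <φ_i, φ_j> and b_i = <f, φ_i>, with φ_0 = 1, φ_1 = x, φ_2 = x^2.
G =
  [2, 0, 2/3]
  [0, 2/3, 0]
  [2/3, 0, 2/5],
b = (-4/5, 2, -4/7).
Solving gives a_0 = 6/35, a_1 = 3, a_2 = -12/7, so
  g(x) = -12*x^2/7 + 3*x + 6/35.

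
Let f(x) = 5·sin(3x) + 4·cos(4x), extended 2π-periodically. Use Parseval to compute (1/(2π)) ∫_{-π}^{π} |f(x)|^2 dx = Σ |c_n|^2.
Σ |c_n|^2 = 41/2

Expand |f|^2 and use orthogonality of {sin(nx), cos(mx)} on [-π, π]:
  ∫_{-π}^{π} sin(nx)^2 dx = π, ∫ cos(mx)^2 dx = π, and cross terms integrate to 0.
So ∫_{-π}^{π} f(x)^2 dx = 5^2 · π + 4^2 · π = (25 + 16)π.
Divide by 2π: (25 + 16)/2 = 41/2.
By Parseval, this equals Σ |c_n|^2.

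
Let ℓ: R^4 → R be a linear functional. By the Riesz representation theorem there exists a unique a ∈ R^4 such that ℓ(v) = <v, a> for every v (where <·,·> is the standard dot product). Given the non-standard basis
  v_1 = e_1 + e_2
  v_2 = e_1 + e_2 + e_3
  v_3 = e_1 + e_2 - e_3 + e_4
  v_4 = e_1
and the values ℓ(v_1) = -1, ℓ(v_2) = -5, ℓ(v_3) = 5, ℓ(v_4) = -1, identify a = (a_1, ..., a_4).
a = (-1, 0, -4, 2)

Write a = (a_1, ..., a_4) in the standard basis. For each basis vector v_i, ℓ(v_i) = <v_i, a> is a linear equation in the a_j's. Collect the n equations into a matrix system V a = ℓ, where row i of V is v_i (expressed in the standard basis). Since V is invertible (lower-triangular with 1s on the diagonal, up to permutation), solve by back-substitution:
  V =
[[1, 1, 0, 0],
 [1, 1, 1, 0],
 [1, 1, -1, 1],
 [1, 0, 0, 0]]
  V a = (-1, -5, 5, -1)
Solving gives a = (-1, 0, -4, 2).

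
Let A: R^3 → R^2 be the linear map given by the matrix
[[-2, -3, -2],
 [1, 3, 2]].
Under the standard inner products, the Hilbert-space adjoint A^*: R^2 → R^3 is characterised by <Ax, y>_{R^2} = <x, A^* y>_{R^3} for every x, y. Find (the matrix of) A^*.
A^* = A^T =
[[-2, 1],
 [-3, 3],
 [-2, 2]]

For real matrices with standard dot products, the defining identity <Ax, y> = <x, A^* y> gives (Ax)^T y = x^T (A^*) y, i.e. x^T A^T y = x^T (A^*) y. Since this holds for all x, y, we must have A^* = A^T. Therefore
A^* =
[[-2, 1],
 [-3, 3],
 [-2, 2]].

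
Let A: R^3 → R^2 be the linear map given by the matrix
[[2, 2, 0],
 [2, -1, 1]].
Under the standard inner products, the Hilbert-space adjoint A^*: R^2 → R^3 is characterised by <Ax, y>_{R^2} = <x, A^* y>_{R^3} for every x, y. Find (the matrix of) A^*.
A^* = A^T =
[[2, 2],
 [2, -1],
 [0, 1]]

For real matrices with standard dot products, the defining identity <Ax, y> = <x, A^* y> gives (Ax)^T y = x^T (A^*) y, i.e. x^T A^T y = x^T (A^*) y. Since this holds for all x, y, we must have A^* = A^T. Therefore
A^* =
[[2, 2],
 [2, -1],
 [0, 1]].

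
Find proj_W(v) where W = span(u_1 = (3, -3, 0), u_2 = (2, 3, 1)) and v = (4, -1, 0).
proj_W(v) = (35/9, -10/9, 5/9)

Set up U = [u_1 | ... | u_2] ∈ R^(3×2). The projector onto W = col(U) is P = U (U^T U)^(-1) U^T.
Compute U^T U =
  [18, -3]
  [-3, 14],
and U^T v = (15, 5).
Solve U^T U · c = U^T v for the coefficients: c = (25/27, 5/9). The projection is proj_W(v) = U c.
Check: (v - proj_W(v)) · u_1 = 0  (should be 0).
Check: (v - proj_W(v)) · u_2 = 0  (should be 0).
Result: proj_W(v) = (35/9, -10/9, 5/9).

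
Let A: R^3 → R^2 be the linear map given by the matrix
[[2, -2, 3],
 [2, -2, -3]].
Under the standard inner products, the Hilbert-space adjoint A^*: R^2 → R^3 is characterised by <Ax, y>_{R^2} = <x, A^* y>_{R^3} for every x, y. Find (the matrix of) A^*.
A^* = A^T =
[[2, 2],
 [-2, -2],
 [3, -3]]

For real matrices with standard dot products, the defining identity <Ax, y> = <x, A^* y> gives (Ax)^T y = x^T (A^*) y, i.e. x^T A^T y = x^T (A^*) y. Since this holds for all x, y, we must have A^* = A^T. Therefore
A^* =
[[2, 2],
 [-2, -2],
 [3, -3]].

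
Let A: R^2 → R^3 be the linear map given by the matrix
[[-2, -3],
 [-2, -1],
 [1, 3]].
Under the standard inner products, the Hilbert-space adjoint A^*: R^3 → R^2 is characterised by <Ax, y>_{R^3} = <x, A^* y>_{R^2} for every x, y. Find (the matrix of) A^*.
A^* = A^T =
[[-2, -2, 1],
 [-3, -1, 3]]

For real matrices with standard dot products, the defining identity <Ax, y> = <x, A^* y> gives (Ax)^T y = x^T (A^*) y, i.e. x^T A^T y = x^T (A^*) y. Since this holds for all x, y, we must have A^* = A^T. Therefore
A^* =
[[-2, -2, 1],
 [-3, -1, 3]].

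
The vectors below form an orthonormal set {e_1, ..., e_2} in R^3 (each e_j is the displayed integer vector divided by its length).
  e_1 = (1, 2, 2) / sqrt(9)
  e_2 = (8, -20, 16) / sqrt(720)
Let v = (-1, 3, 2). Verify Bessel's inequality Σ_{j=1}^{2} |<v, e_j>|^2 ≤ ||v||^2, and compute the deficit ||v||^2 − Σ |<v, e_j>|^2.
Σ |<v, e_j>|^2 = 54/5; ||v||^2 = 14; deficit = 16/5

Write each e_j = u_j / sqrt(<u_j, u_j>) where u_j is the displayed integer vector. Then <v, e_j> = <v, u_j> / sqrt(<u_j, u_j>), so |<v, e_j>|^2 = <v, u_j>^2 / <u_j, u_j>.
Coefficients: <v, e_1> = 9/sqrt(9), <v, e_2> = -36/sqrt(720).
Square and sum: Σ |<v, e_j>|^2 = 54/5.
Compute ||v||^2 = v·v = 14.
Deficit = 14 − 54/5 = 16/5 ≥ 0, confirming Bessel's inequality. (The deficit equals ||v − Σ <v,e_j> e_j||^2, the squared distance from v to span{e_j}.)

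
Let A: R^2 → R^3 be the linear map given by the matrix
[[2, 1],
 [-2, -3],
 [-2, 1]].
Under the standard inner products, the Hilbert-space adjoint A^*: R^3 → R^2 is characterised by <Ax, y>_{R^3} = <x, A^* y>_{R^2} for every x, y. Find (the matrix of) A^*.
A^* = A^T =
[[2, -2, -2],
 [1, -3, 1]]

For real matrices with standard dot products, the defining identity <Ax, y> = <x, A^* y> gives (Ax)^T y = x^T (A^*) y, i.e. x^T A^T y = x^T (A^*) y. Since this holds for all x, y, we must have A^* = A^T. Therefore
A^* =
[[2, -2, -2],
 [1, -3, 1]].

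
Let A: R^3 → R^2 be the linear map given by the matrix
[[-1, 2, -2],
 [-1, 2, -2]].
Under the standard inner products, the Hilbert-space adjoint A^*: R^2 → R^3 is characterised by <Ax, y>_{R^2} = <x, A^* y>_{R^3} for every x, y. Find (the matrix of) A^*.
A^* = A^T =
[[-1, -1],
 [2, 2],
 [-2, -2]]

For real matrices with standard dot products, the defining identity <Ax, y> = <x, A^* y> gives (Ax)^T y = x^T (A^*) y, i.e. x^T A^T y = x^T (A^*) y. Since this holds for all x, y, we must have A^* = A^T. Therefore
A^* =
[[-1, -1],
 [2, 2],
 [-2, -2]].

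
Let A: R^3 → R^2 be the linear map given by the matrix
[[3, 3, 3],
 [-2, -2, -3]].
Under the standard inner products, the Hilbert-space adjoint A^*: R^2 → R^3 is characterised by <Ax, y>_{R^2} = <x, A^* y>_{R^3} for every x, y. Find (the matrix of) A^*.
A^* = A^T =
[[3, -2],
 [3, -2],
 [3, -3]]

For real matrices with standard dot products, the defining identity <Ax, y> = <x, A^* y> gives (Ax)^T y = x^T (A^*) y, i.e. x^T A^T y = x^T (A^*) y. Since this holds for all x, y, we must have A^* = A^T. Therefore
A^* =
[[3, -2],
 [3, -2],
 [3, -3]].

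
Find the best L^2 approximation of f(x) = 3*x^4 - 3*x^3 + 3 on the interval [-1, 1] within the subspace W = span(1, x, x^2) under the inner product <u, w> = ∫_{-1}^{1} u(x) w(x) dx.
g(x) = 18*x^2/7 - 9*x/5 + 96/35

The best approximation g ∈ W is the orthogonal projection of f onto W. Writing g = a_0 + a_1 x + a_2 x^2, the coefficients solve the normal equations G · a = b where
  G_{ij} = <φ_i, φ_j> and b_i = <f, φ_i>, with φ_0 = 1, φ_1 = x, φ_2 = x^2.
G =
  [2, 0, 2/3]
  [0, 2/3, 0]
  [2/3, 0, 2/5],
b = (36/5, -6/5, 20/7).
Solving gives a_0 = 96/35, a_1 = -9/5, a_2 = 18/7, so
  g(x) = 18*x^2/7 - 9*x/5 + 96/35.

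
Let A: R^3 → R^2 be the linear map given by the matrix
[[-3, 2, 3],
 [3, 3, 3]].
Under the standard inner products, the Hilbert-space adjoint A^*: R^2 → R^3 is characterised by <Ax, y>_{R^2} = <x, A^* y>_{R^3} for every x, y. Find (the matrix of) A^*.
A^* = A^T =
[[-3, 3],
 [2, 3],
 [3, 3]]

For real matrices with standard dot products, the defining identity <Ax, y> = <x, A^* y> gives (Ax)^T y = x^T (A^*) y, i.e. x^T A^T y = x^T (A^*) y. Since this holds for all x, y, we must have A^* = A^T. Therefore
A^* =
[[-3, 3],
 [2, 3],
 [3, 3]].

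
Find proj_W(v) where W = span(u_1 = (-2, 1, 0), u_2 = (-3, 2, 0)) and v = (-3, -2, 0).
proj_W(v) = (-3, -2, 0)

Set up U = [u_1 | ... | u_2] ∈ R^(3×2). The projector onto W = col(U) is P = U (U^T U)^(-1) U^T.
Compute U^T U =
  [5, 8]
  [8, 13],
and U^T v = (4, 5).
Solve U^T U · c = U^T v for the coefficients: c = (12, -7). The projection is proj_W(v) = U c.
Check: (v - proj_W(v)) · u_1 = 0  (should be 0).
Check: (v - proj_W(v)) · u_2 = 0  (should be 0).
Result: proj_W(v) = (-3, -2, 0).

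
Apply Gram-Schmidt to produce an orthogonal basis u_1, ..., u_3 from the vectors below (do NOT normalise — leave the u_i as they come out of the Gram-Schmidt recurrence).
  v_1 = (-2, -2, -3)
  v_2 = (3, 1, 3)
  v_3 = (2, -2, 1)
Orthogonal basis:
  u_1 = (-2, -2, -3)
  u_2 = (1, -1, 0)
  u_3 = (-6/17, -6/17, 8/17)

Apply the Gram-Schmidt recurrence
  u_1 = v_1
  u_i = v_i − Σ_{j<i} ((v_i · u_j) / (u_j · u_j)) · u_j.

Step by step this gives:
  u_1 = (-2, -2, -3)
  u_2 = (1, -1, 0)
  u_3 = (-6/17, -6/17, 8/17)

Orthogonality check:
  u_2 · u_1 = 0 (should be 0)
  u_3 · u_1 = 0 (should be 0)
  u_3 · u_2 = 0 (should be 0)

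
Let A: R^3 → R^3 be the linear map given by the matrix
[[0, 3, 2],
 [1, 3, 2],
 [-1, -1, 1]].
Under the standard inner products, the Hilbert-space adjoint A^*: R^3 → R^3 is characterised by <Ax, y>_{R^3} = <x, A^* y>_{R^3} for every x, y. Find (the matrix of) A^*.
A^* = A^T =
[[0, 1, -1],
 [3, 3, -1],
 [2, 2, 1]]

For real matrices with standard dot products, the defining identity <Ax, y> = <x, A^* y> gives (Ax)^T y = x^T (A^*) y, i.e. x^T A^T y = x^T (A^*) y. Since this holds for all x, y, we must have A^* = A^T. Therefore
A^* =
[[0, 1, -1],
 [3, 3, -1],
 [2, 2, 1]].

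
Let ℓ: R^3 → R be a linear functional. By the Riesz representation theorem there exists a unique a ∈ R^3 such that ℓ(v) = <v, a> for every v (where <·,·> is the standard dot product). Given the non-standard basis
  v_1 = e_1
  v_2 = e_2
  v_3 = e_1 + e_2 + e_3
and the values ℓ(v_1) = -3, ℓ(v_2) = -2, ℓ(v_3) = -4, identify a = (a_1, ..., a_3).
a = (-3, -2, 1)

Write a = (a_1, ..., a_3) in the standard basis. For each basis vector v_i, ℓ(v_i) = <v_i, a> is a linear equation in the a_j's. Collect the n equations into a matrix system V a = ℓ, where row i of V is v_i (expressed in the standard basis). Since V is invertible (lower-triangular with 1s on the diagonal, up to permutation), solve by back-substitution:
  V =
[[1, 0, 0],
 [0, 1, 0],
 [1, 1, 1]]
  V a = (-3, -2, -4)
Solving gives a = (-3, -2, 1).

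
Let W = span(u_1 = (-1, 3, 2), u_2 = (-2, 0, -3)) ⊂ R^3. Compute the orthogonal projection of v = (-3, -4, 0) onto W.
proj_W(v) = (-3/166, -279/166, -165/83)

Set up U = [u_1 | ... | u_2] ∈ R^(3×2). The projector onto W = col(U) is P = U (U^T U)^(-1) U^T.
Compute U^T U =
  [14, -4]
  [-4, 13],
and U^T v = (-9, 6).
Solve U^T U · c = U^T v for the coefficients: c = (-93/166, 24/83). The projection is proj_W(v) = U c.
Check: (v - proj_W(v)) · u_1 = 0  (should be 0).
Check: (v - proj_W(v)) · u_2 = 0  (should be 0).
Result: proj_W(v) = (-3/166, -279/166, -165/83).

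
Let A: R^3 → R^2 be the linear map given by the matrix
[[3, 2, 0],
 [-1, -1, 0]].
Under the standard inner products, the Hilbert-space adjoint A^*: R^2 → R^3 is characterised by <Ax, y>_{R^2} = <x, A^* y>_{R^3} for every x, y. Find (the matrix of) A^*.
A^* = A^T =
[[3, -1],
 [2, -1],
 [0, 0]]

For real matrices with standard dot products, the defining identity <Ax, y> = <x, A^* y> gives (Ax)^T y = x^T (A^*) y, i.e. x^T A^T y = x^T (A^*) y. Since this holds for all x, y, we must have A^* = A^T. Therefore
A^* =
[[3, -1],
 [2, -1],
 [0, 0]].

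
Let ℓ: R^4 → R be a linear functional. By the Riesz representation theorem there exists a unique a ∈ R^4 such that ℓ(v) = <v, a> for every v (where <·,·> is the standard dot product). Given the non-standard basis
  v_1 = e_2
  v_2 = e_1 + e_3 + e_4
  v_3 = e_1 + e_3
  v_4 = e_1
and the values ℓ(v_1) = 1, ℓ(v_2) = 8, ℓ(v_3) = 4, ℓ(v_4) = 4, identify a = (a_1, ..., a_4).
a = (4, 1, 0, 4)

Write a = (a_1, ..., a_4) in the standard basis. For each basis vector v_i, ℓ(v_i) = <v_i, a> is a linear equation in the a_j's. Collect the n equations into a matrix system V a = ℓ, where row i of V is v_i (expressed in the standard basis). Since V is invertible (lower-triangular with 1s on the diagonal, up to permutation), solve by back-substitution:
  V =
[[0, 1, 0, 0],
 [1, 0, 1, 1],
 [1, 0, 1, 0],
 [1, 0, 0, 0]]
  V a = (1, 8, 4, 4)
Solving gives a = (4, 1, 0, 4).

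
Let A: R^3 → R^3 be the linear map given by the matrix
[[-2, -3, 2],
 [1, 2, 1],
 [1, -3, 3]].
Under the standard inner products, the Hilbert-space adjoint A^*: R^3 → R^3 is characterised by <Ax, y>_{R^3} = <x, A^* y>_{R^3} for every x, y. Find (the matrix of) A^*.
A^* = A^T =
[[-2, 1, 1],
 [-3, 2, -3],
 [2, 1, 3]]

For real matrices with standard dot products, the defining identity <Ax, y> = <x, A^* y> gives (Ax)^T y = x^T (A^*) y, i.e. x^T A^T y = x^T (A^*) y. Since this holds for all x, y, we must have A^* = A^T. Therefore
A^* =
[[-2, 1, 1],
 [-3, 2, -3],
 [2, 1, 3]].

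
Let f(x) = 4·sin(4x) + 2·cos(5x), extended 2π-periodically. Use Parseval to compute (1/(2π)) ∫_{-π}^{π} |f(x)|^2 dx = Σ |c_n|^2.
Σ |c_n|^2 = 10

Expand |f|^2 and use orthogonality of {sin(nx), cos(mx)} on [-π, π]:
  ∫_{-π}^{π} sin(nx)^2 dx = π, ∫ cos(mx)^2 dx = π, and cross terms integrate to 0.
So ∫_{-π}^{π} f(x)^2 dx = 4^2 · π + 2^2 · π = (16 + 4)π.
Divide by 2π: (16 + 4)/2 = 10.
By Parseval, this equals Σ |c_n|^2.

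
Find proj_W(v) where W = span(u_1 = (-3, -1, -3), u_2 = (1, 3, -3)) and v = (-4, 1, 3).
proj_W(v) = (-25/22, -41/22, 12/11)

Set up U = [u_1 | ... | u_2] ∈ R^(3×2). The projector onto W = col(U) is P = U (U^T U)^(-1) U^T.
Compute U^T U =
  [19, 3]
  [3, 19],
and U^T v = (2, -10).
Solve U^T U · c = U^T v for the coefficients: c = (17/88, -49/88). The projection is proj_W(v) = U c.
Check: (v - proj_W(v)) · u_1 = 0  (should be 0).
Check: (v - proj_W(v)) · u_2 = 0  (should be 0).
Result: proj_W(v) = (-25/22, -41/22, 12/11).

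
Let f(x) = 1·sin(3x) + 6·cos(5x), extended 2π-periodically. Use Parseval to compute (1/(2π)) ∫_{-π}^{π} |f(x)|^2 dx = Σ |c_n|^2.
Σ |c_n|^2 = 37/2

Expand |f|^2 and use orthogonality of {sin(nx), cos(mx)} on [-π, π]:
  ∫_{-π}^{π} sin(nx)^2 dx = π, ∫ cos(mx)^2 dx = π, and cross terms integrate to 0.
So ∫_{-π}^{π} f(x)^2 dx = 1^2 · π + 6^2 · π = (1 + 36)π.
Divide by 2π: (1 + 36)/2 = 37/2.
By Parseval, this equals Σ |c_n|^2.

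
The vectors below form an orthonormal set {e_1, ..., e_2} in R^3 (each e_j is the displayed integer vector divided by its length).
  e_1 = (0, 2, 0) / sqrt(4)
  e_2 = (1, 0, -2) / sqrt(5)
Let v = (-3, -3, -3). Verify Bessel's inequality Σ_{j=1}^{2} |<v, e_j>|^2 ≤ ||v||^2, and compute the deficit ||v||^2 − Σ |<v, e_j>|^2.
Σ |<v, e_j>|^2 = 54/5; ||v||^2 = 27; deficit = 81/5

Write each e_j = u_j / sqrt(<u_j, u_j>) where u_j is the displayed integer vector. Then <v, e_j> = <v, u_j> / sqrt(<u_j, u_j>), so |<v, e_j>|^2 = <v, u_j>^2 / <u_j, u_j>.
Coefficients: <v, e_1> = -6/sqrt(4), <v, e_2> = 3/sqrt(5).
Square and sum: Σ |<v, e_j>|^2 = 54/5.
Compute ||v||^2 = v·v = 27.
Deficit = 27 − 54/5 = 81/5 ≥ 0, confirming Bessel's inequality. (The deficit equals ||v − Σ <v,e_j> e_j||^2, the squared distance from v to span{e_j}.)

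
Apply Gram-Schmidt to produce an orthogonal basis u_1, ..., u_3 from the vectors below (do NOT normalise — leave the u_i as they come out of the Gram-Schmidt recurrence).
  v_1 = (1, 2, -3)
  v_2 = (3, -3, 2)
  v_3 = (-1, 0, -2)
Orthogonal basis:
  u_1 = (1, 2, -3)
  u_2 = (51/14, -12/7, 1/14)
  u_3 = (-115/227, -253/227, -207/227)

Apply the Gram-Schmidt recurrence
  u_1 = v_1
  u_i = v_i − Σ_{j<i} ((v_i · u_j) / (u_j · u_j)) · u_j.

Step by step this gives:
  u_1 = (1, 2, -3)
  u_2 = (51/14, -12/7, 1/14)
  u_3 = (-115/227, -253/227, -207/227)

Orthogonality check:
  u_2 · u_1 = 0 (should be 0)
  u_3 · u_1 = 0 (should be 0)
  u_3 · u_2 = 0 (should be 0)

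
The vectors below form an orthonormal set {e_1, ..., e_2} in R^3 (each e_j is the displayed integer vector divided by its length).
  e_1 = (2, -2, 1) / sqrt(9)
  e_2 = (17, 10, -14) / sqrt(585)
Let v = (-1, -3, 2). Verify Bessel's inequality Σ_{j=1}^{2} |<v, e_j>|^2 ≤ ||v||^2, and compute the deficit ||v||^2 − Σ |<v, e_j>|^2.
Σ |<v, e_j>|^2 = 177/13; ||v||^2 = 14; deficit = 5/13

Write each e_j = u_j / sqrt(<u_j, u_j>) where u_j is the displayed integer vector. Then <v, e_j> = <v, u_j> / sqrt(<u_j, u_j>), so |<v, e_j>|^2 = <v, u_j>^2 / <u_j, u_j>.
Coefficients: <v, e_1> = 6/sqrt(9), <v, e_2> = -75/sqrt(585).
Square and sum: Σ |<v, e_j>|^2 = 177/13.
Compute ||v||^2 = v·v = 14.
Deficit = 14 − 177/13 = 5/13 ≥ 0, confirming Bessel's inequality. (The deficit equals ||v − Σ <v,e_j> e_j||^2, the squared distance from v to span{e_j}.)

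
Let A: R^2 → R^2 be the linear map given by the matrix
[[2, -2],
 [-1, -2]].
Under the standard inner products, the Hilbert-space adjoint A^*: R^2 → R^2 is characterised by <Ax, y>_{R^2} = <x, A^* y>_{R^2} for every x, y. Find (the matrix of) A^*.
A^* = A^T =
[[2, -1],
 [-2, -2]]

For real matrices with standard dot products, the defining identity <Ax, y> = <x, A^* y> gives (Ax)^T y = x^T (A^*) y, i.e. x^T A^T y = x^T (A^*) y. Since this holds for all x, y, we must have A^* = A^T. Therefore
A^* =
[[2, -1],
 [-2, -2]].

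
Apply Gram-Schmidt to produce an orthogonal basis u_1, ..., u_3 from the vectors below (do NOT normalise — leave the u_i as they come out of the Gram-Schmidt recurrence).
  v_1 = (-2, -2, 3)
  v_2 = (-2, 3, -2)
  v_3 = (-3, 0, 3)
Orthogonal basis:
  u_1 = (-2, -2, 3)
  u_2 = (-50/17, 35/17, -10/17)
  u_3 = (1/3, 2/3, 2/3)

Apply the Gram-Schmidt recurrence
  u_1 = v_1
  u_i = v_i − Σ_{j<i} ((v_i · u_j) / (u_j · u_j)) · u_j.

Step by step this gives:
  u_1 = (-2, -2, 3)
  u_2 = (-50/17, 35/17, -10/17)
  u_3 = (1/3, 2/3, 2/3)

Orthogonality check:
  u_2 · u_1 = 0 (should be 0)
  u_3 · u_1 = 0 (should be 0)
  u_3 · u_2 = 0 (should be 0)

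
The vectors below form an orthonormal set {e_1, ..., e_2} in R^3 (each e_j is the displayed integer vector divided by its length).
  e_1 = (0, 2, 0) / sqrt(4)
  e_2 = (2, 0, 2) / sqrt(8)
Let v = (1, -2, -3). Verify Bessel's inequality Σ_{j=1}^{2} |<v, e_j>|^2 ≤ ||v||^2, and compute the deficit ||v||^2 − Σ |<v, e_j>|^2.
Σ |<v, e_j>|^2 = 6; ||v||^2 = 14; deficit = 8

Write each e_j = u_j / sqrt(<u_j, u_j>) where u_j is the displayed integer vector. Then <v, e_j> = <v, u_j> / sqrt(<u_j, u_j>), so |<v, e_j>|^2 = <v, u_j>^2 / <u_j, u_j>.
Coefficients: <v, e_1> = -4/sqrt(4), <v, e_2> = -4/sqrt(8).
Square and sum: Σ |<v, e_j>|^2 = 6.
Compute ||v||^2 = v·v = 14.
Deficit = 14 − 6 = 8 ≥ 0, confirming Bessel's inequality. (The deficit equals ||v − Σ <v,e_j> e_j||^2, the squared distance from v to span{e_j}.)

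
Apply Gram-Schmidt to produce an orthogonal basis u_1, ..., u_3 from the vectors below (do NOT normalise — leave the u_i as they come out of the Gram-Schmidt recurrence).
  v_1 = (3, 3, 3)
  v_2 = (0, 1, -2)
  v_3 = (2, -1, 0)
Orthogonal basis:
  u_1 = (3, 3, 3)
  u_2 = (1/3, 4/3, -5/3)
  u_3 = (12/7, -8/7, -4/7)

Apply the Gram-Schmidt recurrence
  u_1 = v_1
  u_i = v_i − Σ_{j<i} ((v_i · u_j) / (u_j · u_j)) · u_j.

Step by step this gives:
  u_1 = (3, 3, 3)
  u_2 = (1/3, 4/3, -5/3)
  u_3 = (12/7, -8/7, -4/7)

Orthogonality check:
  u_2 · u_1 = 0 (should be 0)
  u_3 · u_1 = 0 (should be 0)
  u_3 · u_2 = 0 (should be 0)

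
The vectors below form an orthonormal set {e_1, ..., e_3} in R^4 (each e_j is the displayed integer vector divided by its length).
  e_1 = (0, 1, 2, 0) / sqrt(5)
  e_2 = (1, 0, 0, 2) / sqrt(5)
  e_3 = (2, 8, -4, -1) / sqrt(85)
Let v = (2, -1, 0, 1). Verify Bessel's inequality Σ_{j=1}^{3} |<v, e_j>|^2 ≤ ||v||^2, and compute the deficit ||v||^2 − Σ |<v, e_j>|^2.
Σ |<v, e_j>|^2 = 314/85; ||v||^2 = 6; deficit = 196/85

Write each e_j = u_j / sqrt(<u_j, u_j>) where u_j is the displayed integer vector. Then <v, e_j> = <v, u_j> / sqrt(<u_j, u_j>), so |<v, e_j>|^2 = <v, u_j>^2 / <u_j, u_j>.
Coefficients: <v, e_1> = -1/sqrt(5), <v, e_2> = 4/sqrt(5), <v, e_3> = -5/sqrt(85).
Square and sum: Σ |<v, e_j>|^2 = 314/85.
Compute ||v||^2 = v·v = 6.
Deficit = 6 − 314/85 = 196/85 ≥ 0, confirming Bessel's inequality. (The deficit equals ||v − Σ <v,e_j> e_j||^2, the squared distance from v to span{e_j}.)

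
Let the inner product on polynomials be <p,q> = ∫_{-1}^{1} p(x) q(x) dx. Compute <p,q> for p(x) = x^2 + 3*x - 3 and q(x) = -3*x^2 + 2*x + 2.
<p,q> = -28/15

Expand the product: p(x)·q(x) = -3*x^4 - 7*x^3 + 17*x^2 - 6.
∫_{-1}^{1} of each monomial x^k gives [2/(k+1) if k even, 0 if k odd]. Integrating term-by-term (or equivalently evaluating the antiderivative F(x) = -3*x^5/5 - 7*x^4/4 + 17*x^3/3 - 6*x at the endpoints):
  F(1) − F(−1) = -161/60 − (-49/60) = -28/15.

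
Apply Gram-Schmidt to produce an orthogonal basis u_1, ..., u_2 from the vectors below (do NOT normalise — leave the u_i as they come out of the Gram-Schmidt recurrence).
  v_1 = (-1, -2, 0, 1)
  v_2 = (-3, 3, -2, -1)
Orthogonal basis:
  u_1 = (-1, -2, 0, 1)
  u_2 = (-11/3, 5/3, -2, -1/3)

Apply the Gram-Schmidt recurrence
  u_1 = v_1
  u_i = v_i − Σ_{j<i} ((v_i · u_j) / (u_j · u_j)) · u_j.

Step by step this gives:
  u_1 = (-1, -2, 0, 1)
  u_2 = (-11/3, 5/3, -2, -1/3)

Orthogonality check:
  u_2 · u_1 = 0 (should be 0)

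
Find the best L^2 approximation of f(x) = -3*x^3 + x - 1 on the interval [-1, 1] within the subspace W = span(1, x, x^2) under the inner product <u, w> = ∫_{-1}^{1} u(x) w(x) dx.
g(x) = -4*x/5 - 1

The best approximation g ∈ W is the orthogonal projection of f onto W. Writing g = a_0 + a_1 x + a_2 x^2, the coefficients solve the normal equations G · a = b where
  G_{ij} = <φ_i, φ_j> and b_i = <f, φ_i>, with φ_0 = 1, φ_1 = x, φ_2 = x^2.
G =
  [2, 0, 2/3]
  [0, 2/3, 0]
  [2/3, 0, 2/5],
b = (-2, -8/15, -2/3).
Solving gives a_0 = -1, a_1 = -4/5, a_2 = 0, so
  g(x) = -4*x/5 - 1.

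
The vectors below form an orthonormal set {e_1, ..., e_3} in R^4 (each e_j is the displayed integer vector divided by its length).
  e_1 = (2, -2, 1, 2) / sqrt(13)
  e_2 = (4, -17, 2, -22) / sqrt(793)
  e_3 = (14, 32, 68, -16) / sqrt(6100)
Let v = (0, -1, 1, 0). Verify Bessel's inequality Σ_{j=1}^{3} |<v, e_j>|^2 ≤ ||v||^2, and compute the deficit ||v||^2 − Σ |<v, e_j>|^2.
Σ |<v, e_j>|^2 = 34/25; ||v||^2 = 2; deficit = 16/25

Write each e_j = u_j / sqrt(<u_j, u_j>) where u_j is the displayed integer vector. Then <v, e_j> = <v, u_j> / sqrt(<u_j, u_j>), so |<v, e_j>|^2 = <v, u_j>^2 / <u_j, u_j>.
Coefficients: <v, e_1> = 3/sqrt(13), <v, e_2> = 19/sqrt(793), <v, e_3> = 36/sqrt(6100).
Square and sum: Σ |<v, e_j>|^2 = 34/25.
Compute ||v||^2 = v·v = 2.
Deficit = 2 − 34/25 = 16/25 ≥ 0, confirming Bessel's inequality. (The deficit equals ||v − Σ <v,e_j> e_j||^2, the squared distance from v to span{e_j}.)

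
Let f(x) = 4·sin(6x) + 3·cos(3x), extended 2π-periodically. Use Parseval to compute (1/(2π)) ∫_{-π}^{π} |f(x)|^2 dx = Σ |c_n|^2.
Σ |c_n|^2 = 25/2

Expand |f|^2 and use orthogonality of {sin(nx), cos(mx)} on [-π, π]:
  ∫_{-π}^{π} sin(nx)^2 dx = π, ∫ cos(mx)^2 dx = π, and cross terms integrate to 0.
So ∫_{-π}^{π} f(x)^2 dx = 4^2 · π + 3^2 · π = (16 + 9)π.
Divide by 2π: (16 + 9)/2 = 25/2.
By Parseval, this equals Σ |c_n|^2.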